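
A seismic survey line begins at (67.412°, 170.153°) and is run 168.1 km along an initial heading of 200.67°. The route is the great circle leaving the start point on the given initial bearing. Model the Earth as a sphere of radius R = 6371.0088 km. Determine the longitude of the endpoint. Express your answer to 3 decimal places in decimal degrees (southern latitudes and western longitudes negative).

Angular distance δ = d/R = 168.1 / 6371.0088 = 0.026385 rad.
With φ₁ = 67.412° = 1.176561 rad and θ = 200.67° = 3.502352 rad:
Destination latitude: φ₂ = arcsin( sin φ₁ cos δ + cos φ₁ sin δ cos θ ) = arcsin(0.913488) = 65.992°.
Δλ = atan2( sin θ sin δ cos φ₁ , cos δ − sin φ₁ sin φ₂ ) = atan2(-0.003577, 0.156237) = -0.022890 rad = -1.312°.
λ₂ = λ₁ + Δλ = 168.841°.

longitude 168.841°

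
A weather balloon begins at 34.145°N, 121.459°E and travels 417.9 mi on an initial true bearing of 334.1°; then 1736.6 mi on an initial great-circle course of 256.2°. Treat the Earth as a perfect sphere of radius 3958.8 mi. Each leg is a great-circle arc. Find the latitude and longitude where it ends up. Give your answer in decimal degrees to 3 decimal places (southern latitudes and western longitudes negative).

latitude 29.881°, longitude 89.632°

Apply the spherical direct solution leg by leg, carrying full precision between legs.
Leg 1: from (34.145°, 121.459°), δ = 417.9/3958.8 = 0.105562 rad, θ = 334.1° → φ = 39.539°, λ = 118.038°.
Leg 2: from (39.539°, 118.038°), δ = 1736.6/3958.8 = 0.438668 rad, θ = 256.2° → φ = 29.881°, λ = 89.632°.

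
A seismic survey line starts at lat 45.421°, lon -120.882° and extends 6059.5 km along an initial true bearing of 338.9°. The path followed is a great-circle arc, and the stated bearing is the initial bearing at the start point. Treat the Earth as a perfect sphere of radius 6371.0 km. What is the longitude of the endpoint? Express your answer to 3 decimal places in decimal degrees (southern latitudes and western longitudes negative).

Angular distance δ = d/R = 6059.5 / 6371 = 0.951107 rad.
Start latitude φ₁ = 0.792746 rad; initial bearing θ = 5.914921 rad.
Applying the spherical law of cosines for sides, sin φ₂ = sin φ₁ cos δ + cos φ₁ sin δ cos θ = 0.946754, so φ₂ = 71.219°.
Δλ = atan2( sin θ sin δ cos φ₁ , cos δ − sin φ₁ sin φ₂ ) = atan2(-0.205695, -0.093574) = -1.997732 rad = -114.462°.
λ₂ = -120.882° + -114.462° = -235.344°, normalized to (−180°, 180°] → 124.656°.

longitude 124.656°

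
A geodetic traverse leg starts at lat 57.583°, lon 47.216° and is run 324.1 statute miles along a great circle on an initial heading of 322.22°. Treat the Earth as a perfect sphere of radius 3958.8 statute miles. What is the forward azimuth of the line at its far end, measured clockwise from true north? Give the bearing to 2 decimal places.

δ = 324.1/3958.8 = 0.081868 rad (4.6907°).
Converting: φ₁ = 1.005013 rad, θ = 5.623800 rad.
Applying the spherical law of cosines for sides, sin φ₂ = sin φ₁ cos δ + cos φ₁ sin δ cos θ = 0.875990, so φ₂ = 61.162°.
Then Δλ = atan2(-0.026857, 0.257167) = -0.104057 rad, from sin θ sin δ cos φ₁ over cos δ − sin φ₁ sin φ₂.
λ₂ = λ₁ + Δλ = 41.254°.
The forward bearing on arrival equals the back-azimuth from the destination plus 180°.
Back-azimuth from P₂ (61.16°, 41.25°) to P₁ (57.58°, 47.22°), with Δλ' = λ₁ − λ₂ = 5.96°: atan2( sin Δλ' cos φ₁ , cos φ₂ sin φ₁ − sin φ₂ cos φ₁ cos Δλ' ) = 137.09°.
Final bearing = (137.09° + 180°) mod 360° = 317.09°.

final bearing 317.09°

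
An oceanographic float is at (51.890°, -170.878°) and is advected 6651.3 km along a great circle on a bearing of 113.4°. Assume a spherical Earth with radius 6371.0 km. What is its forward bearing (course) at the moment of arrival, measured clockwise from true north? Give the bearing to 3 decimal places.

The arc subtends δ = 6651.3/6371 = 1.043996 rad at the centre.
Converting: φ₁ = 0.905651 rad, θ = 1.979203 rad.
Destination latitude: φ₂ = arcsin( sin φ₁ cos δ + cos φ₁ sin δ cos θ ) = arcsin(0.183716) = 10.586°.
For the longitude increment, Δλ = atan2( sin θ sin δ cos φ₁, cos δ − sin φ₁ sin φ₂ ) = atan2(0.489619, 0.358217) = 53.810°.
λ₂ = λ₁ + Δλ = -117.068°.
The forward bearing on arrival equals the back-azimuth from the destination plus 180°.
Back-azimuth from P₂ (10.586°, -117.068°) to P₁ (51.890°, -170.878°), with Δλ' = λ₁ − λ₂ = -53.810°: atan2( sin Δλ' cos φ₁ , cos φ₂ sin φ₁ − sin φ₂ cos φ₁ cos Δλ' ) = 324.815°.
Final bearing = (324.815° + 180°) mod 360° = 144.815°.

final bearing 144.815°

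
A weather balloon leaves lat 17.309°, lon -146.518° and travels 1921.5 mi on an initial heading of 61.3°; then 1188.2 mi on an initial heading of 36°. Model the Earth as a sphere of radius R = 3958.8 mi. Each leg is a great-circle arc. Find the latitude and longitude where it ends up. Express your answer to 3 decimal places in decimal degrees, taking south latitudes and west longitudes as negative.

latitude 41.755°, longitude -105.296°

Apply the spherical direct solution leg by leg, carrying full precision between legs.
Leg 1: from (17.309°, -146.518°), δ = 1921.5/3958.8 = 0.485374 rad, θ = 61.3° → φ = 28.493°, λ = -118.767°.
Leg 2: from (28.493°, -118.767°), δ = 1188.2/3958.8 = 0.300141 rad, θ = 36° → φ = 41.755°, λ = -105.296°.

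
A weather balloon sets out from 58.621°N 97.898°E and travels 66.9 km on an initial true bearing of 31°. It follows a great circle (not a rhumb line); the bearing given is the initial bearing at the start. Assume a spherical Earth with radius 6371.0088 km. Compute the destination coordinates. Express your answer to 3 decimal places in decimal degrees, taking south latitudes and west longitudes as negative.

Central angle δ = d/R = 0.010501 rad.
Start latitude φ₁ = 1.023129 rad; initial bearing θ = 0.541052 rad.
sin φ₂ = sin φ₁ cos δ + cos φ₁ sin δ cos θ = (0.853742)(0.999945) + (0.520697)(0.010500)(0.857167) = 0.858381
φ₂ = asin(0.858381) = 1.032106 rad = 59.135°.
Then Δλ = atan2(0.002816, 0.267109) = 0.010542 rad, from sin θ sin δ cos φ₁ over cos δ − sin φ₁ sin φ₂.
Hence λ₂ = 97.898° + 0.604° = 98.502°.

latitude 59.135°, longitude 98.502°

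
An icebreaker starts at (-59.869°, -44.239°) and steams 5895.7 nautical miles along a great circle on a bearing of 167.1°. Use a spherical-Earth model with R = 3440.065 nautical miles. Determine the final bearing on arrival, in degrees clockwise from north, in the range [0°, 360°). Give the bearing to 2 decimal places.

The arc subtends δ = 5895.7/3440.065 = 1.713834 rad at the centre.
Converting: φ₁ = -1.044911 rad, θ = 2.916445 rad.
sin φ₂ = sin φ₁ cos δ + cos φ₁ sin δ cos θ = (-0.864880)(-0.142550) + (0.501979)(0.989788)(-0.974761) = -0.361023
φ₂ = asin(-0.361023) = -0.369365 rad = -21.163°.
Then Δλ = atan2(0.110922, -0.454792) = 2.902366 rad, from sin θ sin δ cos φ₁ over cos δ − sin φ₁ sin φ₂.
λ₂ = λ₁ + Δλ = 122.054°.
The forward bearing on arrival equals the back-azimuth from the destination plus 180°.
Back-azimuth from P₂ (-21.16°, 122.05°) to P₁ (-59.87°, -44.24°), with Δλ' = λ₁ − λ₂ = -166.29°: atan2( sin Δλ' cos φ₁ , cos φ₂ sin φ₁ − sin φ₂ cos φ₁ cos Δλ' ) = 186.90°.
Final bearing = (186.90° + 180°) mod 360° = 6.90°.

final bearing 6.90°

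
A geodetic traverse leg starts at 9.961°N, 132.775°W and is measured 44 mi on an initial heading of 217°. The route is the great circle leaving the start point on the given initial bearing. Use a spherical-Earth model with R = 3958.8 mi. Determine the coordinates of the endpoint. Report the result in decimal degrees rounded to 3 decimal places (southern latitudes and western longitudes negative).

latitude 9.452°, longitude -133.164°

Central angle δ = d/R = 0.011114 rad.
With φ₁ = 9.961° = 0.173852 rad and θ = 217° = 3.787364 rad:
Applying the spherical law of cosines for sides, sin φ₂ = sin φ₁ cos δ + cos φ₁ sin δ cos θ = 0.164225, so φ₂ = 9.452°.
For the longitude increment, Δλ = atan2( sin θ sin δ cos φ₁, cos δ − sin φ₁ sin φ₂ ) = atan2(-0.006588, 0.971531) = -0.389°.
λ₂ = λ₁ + Δλ = -133.164°.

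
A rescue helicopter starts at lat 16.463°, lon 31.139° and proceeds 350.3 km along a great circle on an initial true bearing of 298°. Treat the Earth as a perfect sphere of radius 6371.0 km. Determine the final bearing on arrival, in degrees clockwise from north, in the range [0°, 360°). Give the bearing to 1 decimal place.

final bearing 297.1°

δ = 350.3/6371 = 0.054984 rad (3.1503°).
Start latitude φ₁ = 0.287334 rad; initial bearing θ = 5.201081 rad.
sin φ₂ = sin φ₁ cos δ + cos φ₁ sin δ cos θ = (0.283396)(0.998489) + (0.959003)(0.054956)(0.469472) = 0.307710
φ₂ = asin(0.307710) = 0.312786 rad = 17.921°.
Δλ = atan2( sin θ sin δ cos φ₁ , cos δ − sin φ₁ sin φ₂ ) = atan2(-0.046534, 0.911285) = -0.051020 rad = -2.923°.
λ₂ = λ₁ + Δλ = 28.216°.
The forward bearing on arrival equals the back-azimuth from the destination plus 180°.
Back-azimuth from P₂ (17.9°, 28.2°) to P₁ (16.5°, 31.1°), with Δλ' = λ₁ − λ₂ = 2.9°: atan2( sin Δλ' cos φ₁ , cos φ₂ sin φ₁ − sin φ₂ cos φ₁ cos Δλ' ) = 117.1°.
Final bearing = (117.1° + 180°) mod 360° = 297.1°.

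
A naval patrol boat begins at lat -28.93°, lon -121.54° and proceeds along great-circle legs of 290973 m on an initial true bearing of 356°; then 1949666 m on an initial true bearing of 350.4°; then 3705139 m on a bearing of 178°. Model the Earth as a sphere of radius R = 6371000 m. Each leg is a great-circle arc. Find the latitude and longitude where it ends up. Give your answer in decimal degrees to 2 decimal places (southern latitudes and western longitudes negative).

latitude -42.30°, longitude -123.17°

Apply the spherical direct solution leg by leg, carrying full precision between legs.
Leg 1: from (-28.93°, -121.54°), δ = 290973/6371000 = 0.045671 rad, θ = 356° → φ = -26.32°, λ = -121.74°.
Leg 2: from (-26.32°, -121.74°), δ = 1949666/6371000 = 0.306022 rad, θ = 350.4° → φ = -9.00°, λ = -124.66°.
Leg 3: from (-9.00°, -124.66°), δ = 3705139/6371000 = 0.581563 rad, θ = 178° → φ = -42.30°, λ = -123.17°.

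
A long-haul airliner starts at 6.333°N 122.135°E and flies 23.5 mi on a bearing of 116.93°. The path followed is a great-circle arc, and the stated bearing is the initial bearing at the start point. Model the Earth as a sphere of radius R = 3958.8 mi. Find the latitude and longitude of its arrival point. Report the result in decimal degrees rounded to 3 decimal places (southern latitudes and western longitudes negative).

Central angle δ = d/R = 0.005936 rad.
Converting: φ₁ = 0.110532 rad, θ = 2.040813 rad.
Applying the spherical law of cosines for sides, sin φ₂ = sin φ₁ cos δ + cos φ₁ sin δ cos θ = 0.107633, so φ₂ = 6.179°.
For the longitude increment, Δλ = atan2( sin θ sin δ cos φ₁, cos δ − sin φ₁ sin φ₂ ) = atan2(0.005260, 0.988110) = 0.305°.
Hence λ₂ = 122.135° + 0.305° = 122.440°.

latitude 6.179°, longitude 122.440°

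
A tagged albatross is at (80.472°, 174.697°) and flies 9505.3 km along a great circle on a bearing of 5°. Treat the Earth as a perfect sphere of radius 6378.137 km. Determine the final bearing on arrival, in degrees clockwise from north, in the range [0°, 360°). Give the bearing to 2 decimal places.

Angular distance δ = d/R = 9505.3 / 6378.137 = 1.490294 rad.
Converting: φ₁ = 1.404501 rad, θ = 0.087266 rad.
Applying the spherical law of cosines for sides, sin φ₂ = sin φ₁ cos δ + cos φ₁ sin δ cos θ = 0.243672, so φ₂ = 14.103°.
For the longitude increment, Δλ = atan2( sin θ sin δ cos φ₁, cos δ − sin φ₁ sin φ₂ ) = atan2(0.014380, -0.159895) = 174.861°.
λ₂ = 174.697° + 174.861° = 349.558°, normalized to (−180°, 180°] → -10.442°.
The forward bearing on arrival equals the back-azimuth from the destination plus 180°.
Back-azimuth from P₂ (14.10°, -10.44°) to P₁ (80.47°, 174.70°), with Δλ' = λ₁ − λ₂ = 185.14°: atan2( sin Δλ' cos φ₁ , cos φ₂ sin φ₁ − sin φ₂ cos φ₁ cos Δλ' ) = 359.15°.
Final bearing = (359.15° + 180°) mod 360° = 179.15°.

final bearing 179.15°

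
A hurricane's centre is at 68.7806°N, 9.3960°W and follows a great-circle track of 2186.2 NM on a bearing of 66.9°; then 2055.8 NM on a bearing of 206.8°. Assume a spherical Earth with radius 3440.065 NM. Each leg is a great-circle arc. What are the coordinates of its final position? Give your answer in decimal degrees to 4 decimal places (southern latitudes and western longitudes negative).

Apply the spherical direct solution leg by leg, carrying full precision between legs.
Leg 1: from (68.7806°, -9.3960°), δ = 2186.2/3440.065 = 0.635511 rad, θ = 66.9° → φ = 56.5635°, λ = 72.8670°.
Leg 2: from (56.5635°, 72.8670°), δ = 2055.8/3440.065 = 0.597605 rad, θ = 206.8° → φ = 24.4019°, λ = 56.6917°.

latitude 24.4019°, longitude 56.6917°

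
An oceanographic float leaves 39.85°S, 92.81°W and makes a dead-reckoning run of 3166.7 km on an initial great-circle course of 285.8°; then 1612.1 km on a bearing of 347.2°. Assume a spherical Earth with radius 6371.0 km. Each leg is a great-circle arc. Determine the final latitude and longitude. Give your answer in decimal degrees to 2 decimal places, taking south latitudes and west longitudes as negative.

Apply the spherical direct solution leg by leg, carrying full precision between legs.
Leg 1: from (-39.85°, -92.81°), δ = 3166.7/6371 = 0.497049 rad, θ = 285.8° → φ = -27.62°, λ = -124.00°.
Leg 2: from (-27.62°, -124.00°), δ = 1612.1/6371 = 0.253037 rad, θ = 347.2° → φ = -13.44°, λ = -127.27°.

latitude -13.44°, longitude -127.27°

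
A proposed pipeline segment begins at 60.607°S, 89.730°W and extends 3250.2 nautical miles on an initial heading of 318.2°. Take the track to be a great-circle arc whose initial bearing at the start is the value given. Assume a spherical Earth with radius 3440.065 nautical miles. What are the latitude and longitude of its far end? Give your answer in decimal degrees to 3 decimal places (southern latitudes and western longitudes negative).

The arc subtends δ = 3250.2/3440.065 = 0.944808 rad at the centre.
Start latitude φ₁ = -1.057792 rad; initial bearing θ = 5.553638 rad.
Applying the spherical law of cosines for sides, sin φ₂ = sin φ₁ cos δ + cos φ₁ sin δ cos θ = -0.213977, so φ₂ = -12.355°.
Δλ = atan2( sin θ sin δ cos φ₁ , cos δ − sin φ₁ sin φ₂ ) = atan2(-0.265103, 0.399466) = -0.585906 rad = -33.570°.
λ₂ = -89.730° + -33.570° = -123.300°.

latitude -12.355°, longitude -123.300°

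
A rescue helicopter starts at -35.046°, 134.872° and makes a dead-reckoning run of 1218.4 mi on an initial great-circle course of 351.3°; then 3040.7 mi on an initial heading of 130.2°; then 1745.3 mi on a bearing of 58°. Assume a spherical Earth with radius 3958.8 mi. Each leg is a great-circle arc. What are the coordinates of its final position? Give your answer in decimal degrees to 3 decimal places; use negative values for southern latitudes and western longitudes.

Apply the spherical direct solution leg by leg, carrying full precision between legs.
Leg 1: from (-35.046°, 134.872°), δ = 1218.4/3958.8 = 0.307770 rad, θ = 351.3° → φ = -17.584°, λ = 132.117°.
Leg 2: from (-17.584°, 132.117°), δ = 3040.7/3958.8 = 0.768086 rad, θ = 130.2° → φ = -40.148°, λ = 176.083°.
Leg 3: from (-40.148°, 176.083°), δ = 1745.3/3958.8 = 0.440866 rad, θ = 58° → φ = -24.222°, λ = -160.538°.

latitude -24.222°, longitude -160.538°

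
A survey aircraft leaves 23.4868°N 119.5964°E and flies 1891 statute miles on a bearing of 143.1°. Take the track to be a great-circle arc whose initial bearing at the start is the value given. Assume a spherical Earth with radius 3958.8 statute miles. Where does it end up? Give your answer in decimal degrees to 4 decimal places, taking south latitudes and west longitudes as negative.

latitude 0.9604°, longitude 135.6215°

Angular distance δ = d/R = 1891 / 3958.8 = 0.477670 rad.
With φ₁ = 23.4868° = 0.409922 rad and θ = 143.1° = 2.497566 rad:
Destination latitude: φ₂ = arcsin( sin φ₁ cos δ + cos φ₁ sin δ cos θ ) = arcsin(0.016762) = 0.9604°.
Δλ = atan2( sin θ sin δ cos φ₁ , cos δ − sin φ₁ sin φ₂ ) = atan2(0.253152, 0.881388) = 0.279691 rad = 16.0251°.
Hence λ₂ = 119.5964° + 16.0251° = 135.6215°.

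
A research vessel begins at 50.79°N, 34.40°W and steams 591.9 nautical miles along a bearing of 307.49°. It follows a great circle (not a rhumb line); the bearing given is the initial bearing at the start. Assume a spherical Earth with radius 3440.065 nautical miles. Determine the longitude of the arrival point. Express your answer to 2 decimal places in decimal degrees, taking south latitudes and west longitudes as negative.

The arc subtends δ = 591.9/3440.065 = 0.172061 rad at the centre.
Converting: φ₁ = 0.886453 rad, θ = 5.366713 rad.
Destination latitude: φ₂ = arcsin( sin φ₁ cos δ + cos φ₁ sin δ cos θ ) = arcsin(0.829267) = 56.02°.
Then Δλ = atan2(-0.085880, 0.342690) = -0.245549 rad, from sin θ sin δ cos φ₁ over cos δ − sin φ₁ sin φ₂.
λ₂ = -34.40° + -14.07° = -48.47°.

longitude -48.47°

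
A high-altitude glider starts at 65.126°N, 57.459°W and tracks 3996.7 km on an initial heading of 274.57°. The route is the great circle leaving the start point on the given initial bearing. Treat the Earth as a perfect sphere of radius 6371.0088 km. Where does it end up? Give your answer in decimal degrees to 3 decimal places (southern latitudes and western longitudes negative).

δ = 3996.7/6371.0088 = 0.627326 rad (35.9431°).
Converting: φ₁ = 1.136663 rad, θ = 4.792151 rad.
Destination latitude: φ₂ = arcsin( sin φ₁ cos δ + cos φ₁ sin δ cos θ ) = arcsin(0.754170) = 48.953°.
For the longitude increment, Δλ = atan2( sin θ sin δ cos φ₁, cos δ − sin φ₁ sin φ₂ ) = atan2(-0.246114, 0.125391) = -63.002°.
λ₂ = λ₁ + Δλ = -120.461°.

latitude 48.953°, longitude -120.461°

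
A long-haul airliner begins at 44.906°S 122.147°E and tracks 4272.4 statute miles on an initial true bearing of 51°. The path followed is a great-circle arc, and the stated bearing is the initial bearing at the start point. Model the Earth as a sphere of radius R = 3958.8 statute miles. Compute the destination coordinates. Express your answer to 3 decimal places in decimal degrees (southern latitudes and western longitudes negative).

latitude 3.424°, longitude 165.489°

Central angle δ = d/R = 1.079216 rad.
With φ₁ = -44.906° = -0.783758 rad and θ = 51° = 0.890118 rad:
Destination latitude: φ₂ = arcsin( sin φ₁ cos δ + cos φ₁ sin δ cos θ ) = arcsin(0.059727) = 3.424°.
Δλ = atan2( sin θ sin δ cos φ₁ , cos δ − sin φ₁ sin φ₂ ) = atan2(0.485249, 0.514183) = 0.756455 rad = 43.342°.
λ₂ = 122.147° + 43.342° = 165.489°.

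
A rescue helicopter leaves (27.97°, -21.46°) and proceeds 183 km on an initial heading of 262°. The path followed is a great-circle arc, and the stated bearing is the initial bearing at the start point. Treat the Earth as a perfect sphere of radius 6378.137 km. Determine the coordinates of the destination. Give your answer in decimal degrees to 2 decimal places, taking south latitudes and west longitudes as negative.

latitude 27.73°, longitude -23.30°

Angular distance δ = d/R = 183 / 6378.137 = 0.028692 rad.
Converting: φ₁ = 0.488169 rad, θ = 4.572763 rad.
Applying the spherical law of cosines for sides, sin φ₂ = sin φ₁ cos δ + cos φ₁ sin δ cos θ = 0.465290, so φ₂ = 27.73°.
Then Δλ = atan2(-0.025090, 0.781363) = -0.032100 rad, from sin θ sin δ cos φ₁ over cos δ − sin φ₁ sin φ₂.
λ₂ = λ₁ + Δλ = -23.30°.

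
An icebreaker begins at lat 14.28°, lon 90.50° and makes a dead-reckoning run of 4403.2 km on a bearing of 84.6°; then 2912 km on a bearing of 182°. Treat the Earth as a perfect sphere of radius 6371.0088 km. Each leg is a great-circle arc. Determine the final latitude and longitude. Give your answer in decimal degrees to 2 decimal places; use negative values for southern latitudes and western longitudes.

latitude -11.80°, longitude 130.52°

Apply the spherical direct solution leg by leg, carrying full precision between legs.
Leg 1: from (14.28°, 90.50°), δ = 4403.2/6371.0088 = 0.691131 rad, θ = 84.6° → φ = 14.37°, λ = 131.43°.
Leg 2: from (14.37°, 131.43°), δ = 2912/6371.0088 = 0.457070 rad, θ = 182° → φ = -11.80°, λ = 130.52°.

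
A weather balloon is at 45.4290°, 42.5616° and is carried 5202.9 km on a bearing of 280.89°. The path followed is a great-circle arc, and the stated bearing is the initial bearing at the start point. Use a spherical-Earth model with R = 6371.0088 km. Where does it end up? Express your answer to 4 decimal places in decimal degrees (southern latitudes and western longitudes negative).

latitude 35.7591°, longitude -19.3239°

The arc subtends δ = 5202.9/6371.0088 = 0.816652 rad at the centre.
Converting: φ₁ = 0.792886 rad, θ = 4.902455 rad.
Destination latitude: φ₂ = arcsin( sin φ₁ cos δ + cos φ₁ sin δ cos θ ) = arcsin(0.584379) = 35.7591°.
For the longitude increment, Δλ = atan2( sin θ sin δ cos φ₁, cos δ − sin φ₁ sin φ₂ ) = atan2(-0.502296, 0.268365) = -61.8855°.
Hence λ₂ = 42.5616° + -61.8855° = -19.3239°.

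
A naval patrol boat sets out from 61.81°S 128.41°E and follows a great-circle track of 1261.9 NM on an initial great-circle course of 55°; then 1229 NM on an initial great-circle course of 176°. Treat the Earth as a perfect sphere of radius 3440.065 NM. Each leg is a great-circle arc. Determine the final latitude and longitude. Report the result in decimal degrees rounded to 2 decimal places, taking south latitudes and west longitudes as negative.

Apply the spherical direct solution leg by leg, carrying full precision between legs.
Leg 1: from (-61.81°, 128.41°), δ = 1261.9/3440.065 = 0.366824 rad, θ = 55° → φ = -46.52°, λ = 153.68°.
Leg 2: from (-46.52°, 153.68°), δ = 1229/3440.065 = 0.357261 rad, θ = 176° → φ = -66.90°, λ = 157.25°.

latitude -66.90°, longitude 157.25°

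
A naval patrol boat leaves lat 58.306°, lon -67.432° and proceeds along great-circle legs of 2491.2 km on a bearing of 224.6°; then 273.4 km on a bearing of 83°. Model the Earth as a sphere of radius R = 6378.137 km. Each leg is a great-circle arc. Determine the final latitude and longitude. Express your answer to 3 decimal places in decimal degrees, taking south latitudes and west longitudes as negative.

latitude 40.373°, longitude -84.693°

Apply the spherical direct solution leg by leg, carrying full precision between legs.
Leg 1: from (58.306°, -67.432°), δ = 2491.2/6378.137 = 0.390584 rad, θ = 224.6° → φ = 40.118°, λ = -87.893°.
Leg 2: from (40.118°, -87.893°), δ = 273.4/6378.137 = 0.042865 rad, θ = 83° → φ = 40.373°, λ = -84.693°.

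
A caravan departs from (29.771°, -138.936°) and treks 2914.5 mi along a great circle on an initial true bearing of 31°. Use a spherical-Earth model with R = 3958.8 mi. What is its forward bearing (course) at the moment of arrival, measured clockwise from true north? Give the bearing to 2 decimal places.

final bearing 64.01°

δ = 2914.5/3958.8 = 0.736208 rad (42.1816°).
Converting: φ₁ = 0.519602 rad, θ = 0.541052 rad.
Applying the spherical law of cosines for sides, sin φ₂ = sin φ₁ cos δ + cos φ₁ sin δ cos θ = 0.867549, so φ₂ = 60.175°.
Δλ = atan2( sin θ sin δ cos φ₁ , cos δ − sin φ₁ sin φ₂ ) = atan2(0.300194, 0.310252) = 0.768924 rad = 44.056°.
Hence λ₂ = -138.936° + 44.056° = -94.880°.
The forward bearing on arrival equals the back-azimuth from the destination plus 180°.
Back-azimuth from P₂ (60.18°, -94.88°) to P₁ (29.77°, -138.94°), with Δλ' = λ₁ − λ₂ = -44.06°: atan2( sin Δλ' cos φ₁ , cos φ₂ sin φ₁ − sin φ₂ cos φ₁ cos Δλ' ) = 244.01°.
Final bearing = (244.01° + 180°) mod 360° = 64.01°.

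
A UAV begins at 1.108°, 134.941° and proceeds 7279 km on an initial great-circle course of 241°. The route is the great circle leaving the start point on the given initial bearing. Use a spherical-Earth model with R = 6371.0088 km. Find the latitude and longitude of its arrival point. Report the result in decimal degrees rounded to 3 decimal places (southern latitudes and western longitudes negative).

δ = 7279/6371.0088 = 1.142519 rad (65.4615°).
Start latitude φ₁ = 0.019338 rad; initial bearing θ = 4.206243 rad.
Applying the spherical law of cosines for sides, sin φ₂ = sin φ₁ cos δ + cos φ₁ sin δ cos θ = -0.432910, so φ₂ = -25.652°.
Then Δλ = atan2(-0.795478, 0.423675) = -1.081406 rad, from sin θ sin δ cos φ₁ over cos δ − sin φ₁ sin φ₂.
λ₂ = λ₁ + Δλ = 72.981°.

latitude -25.652°, longitude 72.981°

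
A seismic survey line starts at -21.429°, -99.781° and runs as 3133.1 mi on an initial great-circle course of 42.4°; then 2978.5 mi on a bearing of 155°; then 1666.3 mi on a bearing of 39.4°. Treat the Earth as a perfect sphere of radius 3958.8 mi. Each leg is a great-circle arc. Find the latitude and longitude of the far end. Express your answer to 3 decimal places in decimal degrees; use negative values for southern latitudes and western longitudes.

Apply the spherical direct solution leg by leg, carrying full precision between legs.
Leg 1: from (-21.429°, -99.781°), δ = 3133.1/3958.8 = 0.791427 rad, θ = 42.4° → φ = 13.427°, λ = -70.233°.
Leg 2: from (13.427°, -70.233°), δ = 2978.5/3958.8 = 0.752374 rad, θ = 155° → φ = -25.651°, λ = -51.547°.
Leg 3: from (-25.651°, -51.547°), δ = 1666.3/3958.8 = 0.420910 rad, θ = 39.4° → φ = -6.343°, λ = -36.421°.

latitude -6.343°, longitude -36.421°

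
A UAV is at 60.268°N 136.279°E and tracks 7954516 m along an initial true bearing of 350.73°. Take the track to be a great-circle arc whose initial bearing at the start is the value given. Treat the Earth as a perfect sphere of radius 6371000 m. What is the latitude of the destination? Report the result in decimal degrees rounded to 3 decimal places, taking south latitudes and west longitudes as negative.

latitude 47.670°

The arc subtends δ = 7954516/6371000 = 1.248551 rad at the centre.
With φ₁ = 60.268° = 1.051875 rad and θ = 350.73° = 6.121393 rad:
Applying the spherical law of cosines for sides, sin φ₂ = sin φ₁ cos δ + cos φ₁ sin δ cos θ = 0.739278, so φ₂ = 47.670°.
For the longitude increment, Δλ = atan2( sin θ sin δ cos φ₁, cos δ − sin φ₁ sin φ₂ ) = atan2(-0.075778, -0.325258) = -166.885°.
λ₂ = 136.279° + -166.885° = -30.606°.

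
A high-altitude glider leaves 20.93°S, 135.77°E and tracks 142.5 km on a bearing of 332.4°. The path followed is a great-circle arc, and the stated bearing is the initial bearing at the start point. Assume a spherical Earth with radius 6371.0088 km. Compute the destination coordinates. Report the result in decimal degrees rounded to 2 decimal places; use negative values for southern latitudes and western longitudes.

Central angle δ = d/R = 0.022367 rad.
With φ₁ = -20.93° = -0.365297 rad and θ = 332.4° = 5.801474 rad:
sin φ₂ = sin φ₁ cos δ + cos φ₁ sin δ cos θ = (-0.357227)(0.999750) + (0.934018)(0.022365)(0.886204) = -0.338626
φ₂ = asin(-0.338626) = -0.345456 rad = -19.79°.
Δλ = atan2( sin θ sin δ cos φ₁ , cos δ − sin φ₁ sin φ₂ ) = atan2(-0.009678, 0.878784) = -0.011012 rad = -0.63°.
λ₂ = λ₁ + Δλ = 135.14°.

latitude -19.79°, longitude 135.14°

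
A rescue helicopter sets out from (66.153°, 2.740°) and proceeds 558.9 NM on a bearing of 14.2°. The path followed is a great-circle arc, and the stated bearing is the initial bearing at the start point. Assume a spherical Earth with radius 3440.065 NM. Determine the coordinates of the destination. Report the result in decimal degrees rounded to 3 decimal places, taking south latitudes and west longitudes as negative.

Central angle δ = d/R = 0.162468 rad.
Start latitude φ₁ = 1.154588 rad; initial bearing θ = 0.247837 rad.
sin φ₂ = sin φ₁ cos δ + cos φ₁ sin δ cos θ = (0.914628)(0.986831) + (0.404296)(0.161754)(0.969445) = 0.965982
φ₂ = asin(0.965982) = 1.309214 rad = 75.012°.
Then Δλ = atan2(0.016042, 0.103317) = 0.154042 rad, from sin θ sin δ cos φ₁ over cos δ − sin φ₁ sin φ₂.
λ₂ = 2.740° + 8.826° = 11.566°.

latitude 75.012°, longitude 11.566°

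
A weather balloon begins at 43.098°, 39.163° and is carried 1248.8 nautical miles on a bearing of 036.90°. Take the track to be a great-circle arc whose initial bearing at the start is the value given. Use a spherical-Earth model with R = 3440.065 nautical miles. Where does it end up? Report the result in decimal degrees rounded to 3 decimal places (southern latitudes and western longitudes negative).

latitude 57.787°, longitude 62.738°

δ = 1248.8/3440.065 = 0.363016 rad (20.7993°).
Converting: φ₁ = 0.752202 rad, θ = 0.644026 rad.
Destination latitude: φ₂ = arcsin( sin φ₁ cos δ + cos φ₁ sin δ cos θ ) = arcsin(0.846068) = 57.787°.
For the longitude increment, Δλ = atan2( sin θ sin δ cos φ₁, cos δ − sin φ₁ sin φ₂ ) = atan2(0.155681, 0.356755) = 23.575°.
λ₂ = λ₁ + Δλ = 62.738°.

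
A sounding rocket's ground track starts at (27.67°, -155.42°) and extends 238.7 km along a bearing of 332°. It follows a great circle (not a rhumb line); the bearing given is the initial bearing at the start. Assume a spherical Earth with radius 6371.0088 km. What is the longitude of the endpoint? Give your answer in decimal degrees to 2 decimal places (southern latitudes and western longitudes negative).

The arc subtends δ = 238.7/6371.0088 = 0.037467 rad at the centre.
With φ₁ = 27.67° = 0.482933 rad and θ = 332° = 5.794493 rad:
Destination latitude: φ₂ = arcsin( sin φ₁ cos δ + cos φ₁ sin δ cos θ ) = arcsin(0.493343) = 29.56°.
Then Δλ = atan2(-0.015574, 0.770200) = -0.020218 rad, from sin θ sin δ cos φ₁ over cos δ − sin φ₁ sin φ₂.
λ₂ = λ₁ + Δλ = -156.58°.

longitude -156.58°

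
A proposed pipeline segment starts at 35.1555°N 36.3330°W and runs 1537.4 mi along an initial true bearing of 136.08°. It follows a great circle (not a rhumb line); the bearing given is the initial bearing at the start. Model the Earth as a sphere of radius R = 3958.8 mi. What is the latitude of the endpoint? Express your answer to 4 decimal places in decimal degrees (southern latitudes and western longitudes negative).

Central angle δ = d/R = 0.388350 rad.
Start latitude φ₁ = 0.613579 rad; initial bearing θ = 2.375044 rad.
sin φ₂ = sin φ₁ cos δ + cos φ₁ sin δ cos θ = (0.575797)(0.925535) + (0.817592)(0.378662)(-0.720309) = 0.309920
φ₂ = asin(0.309920) = 0.315108 rad = 18.0544°.
Then Δλ = atan2(0.214749, 0.747084) = 0.279903 rad, from sin θ sin δ cos φ₁ over cos δ − sin φ₁ sin φ₂.
λ₂ = -36.3330° + 16.0373° = -20.2957°.

latitude 18.0544°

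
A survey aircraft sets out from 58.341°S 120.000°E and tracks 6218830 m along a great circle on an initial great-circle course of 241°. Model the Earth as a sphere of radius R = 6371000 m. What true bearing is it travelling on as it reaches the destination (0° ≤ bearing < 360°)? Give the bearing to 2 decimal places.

final bearing 320.78°

The arc subtends δ = 6218830/6371000 = 0.976115 rad at the centre.
Start latitude φ₁ = -1.018243 rad; initial bearing θ = 4.206243 rad.
Destination latitude: φ₂ = arcsin( sin φ₁ cos δ + cos φ₁ sin δ cos θ ) = arcsin(-0.687648) = -43.444°.
Δλ = atan2( sin θ sin δ cos φ₁ , cos δ − sin φ₁ sin φ₂ ) = atan2(-0.380248, -0.025072) = -1.636637 rad = -93.772°.
λ₂ = λ₁ + Δλ = 26.228°.
The forward bearing on arrival equals the back-azimuth from the destination plus 180°.
Back-azimuth from P₂ (-43.44°, 26.23°) to P₁ (-58.34°, 120.00°), with Δλ' = λ₁ − λ₂ = 93.77°: atan2( sin Δλ' cos φ₁ , cos φ₂ sin φ₁ − sin φ₂ cos φ₁ cos Δλ' ) = 140.78°.
Final bearing = (140.78° + 180°) mod 360° = 320.78°.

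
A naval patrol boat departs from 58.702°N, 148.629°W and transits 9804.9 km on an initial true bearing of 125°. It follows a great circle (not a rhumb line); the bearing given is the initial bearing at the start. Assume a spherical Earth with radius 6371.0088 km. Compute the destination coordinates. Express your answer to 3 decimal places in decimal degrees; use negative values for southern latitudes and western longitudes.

Central angle δ = d/R = 1.538987 rad.
Start latitude φ₁ = 1.024543 rad; initial bearing θ = 2.181662 rad.
Applying the spherical law of cosines for sides, sin φ₂ = sin φ₁ cos δ + cos φ₁ sin δ cos θ = -0.270640, so φ₂ = -15.702°.
Then Δλ = atan2(0.425325, 0.263060) = 1.016891 rad, from sin θ sin δ cos φ₁ over cos δ − sin φ₁ sin φ₂.
Hence λ₂ = -148.629° + 58.264° = -90.365°.

latitude -15.702°, longitude -90.365°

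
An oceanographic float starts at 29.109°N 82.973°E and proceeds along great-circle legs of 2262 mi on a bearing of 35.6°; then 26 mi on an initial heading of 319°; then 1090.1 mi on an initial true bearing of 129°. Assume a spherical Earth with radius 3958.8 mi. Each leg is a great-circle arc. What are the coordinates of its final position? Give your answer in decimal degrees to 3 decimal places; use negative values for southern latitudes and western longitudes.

Apply the spherical direct solution leg by leg, carrying full precision between legs.
Leg 1: from (29.109°, 82.973°), δ = 2262/3958.8 = 0.571385 rad, θ = 35.6° → φ = 52.503°, λ = 114.115°.
Leg 2: from (52.503°, 114.115°), δ = 26/3958.8 = 0.006568 rad, θ = 319° → φ = 52.786°, λ = 113.707°.
Leg 3: from (52.786°, 113.707°), δ = 1090.1/3958.8 = 0.275361 rad, θ = 129° → φ = 41.521°, λ = 130.100°.

latitude 41.521°, longitude 130.100°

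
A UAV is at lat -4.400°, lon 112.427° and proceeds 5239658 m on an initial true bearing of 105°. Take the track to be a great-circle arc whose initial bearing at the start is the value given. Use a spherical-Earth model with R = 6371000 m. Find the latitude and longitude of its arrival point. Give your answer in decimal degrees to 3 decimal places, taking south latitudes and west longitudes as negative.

Central angle δ = d/R = 0.822423 rad.
Converting: φ₁ = -0.076794 rad, θ = 1.832596 rad.
Destination latitude: φ₂ = arcsin( sin φ₁ cos δ + cos φ₁ sin δ cos θ ) = arcsin(-0.241306) = -13.964°.
Δλ = atan2( sin θ sin δ cos φ₁ , cos δ − sin φ₁ sin φ₂ ) = atan2(0.705741, 0.661935) = 0.817417 rad = 46.835°.
λ₂ = 112.427° + 46.835° = 159.262°.

latitude -13.964°, longitude 159.262°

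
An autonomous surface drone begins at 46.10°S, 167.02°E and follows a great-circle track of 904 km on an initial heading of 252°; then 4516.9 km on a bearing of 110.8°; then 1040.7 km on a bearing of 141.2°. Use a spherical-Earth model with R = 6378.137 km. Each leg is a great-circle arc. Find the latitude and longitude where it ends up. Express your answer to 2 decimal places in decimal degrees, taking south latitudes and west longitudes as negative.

Apply the spherical direct solution leg by leg, carrying full precision between legs.
Leg 1: from (-46.10°, 167.02°), δ = 904/6378.137 = 0.141734 rad, θ = 252° → φ = -48.04°, λ = 155.43°.
Leg 2: from (-48.04°, 155.43°), δ = 4516.9/6378.137 = 0.708185 rad, θ = 110.8° → φ = -45.99°, λ = -143.50°.
Leg 3: from (-45.99°, -143.50°), δ = 1040.7/6378.137 = 0.163167 rad, θ = 141.2° → φ = -52.91°, λ = -133.79°.

latitude -52.91°, longitude -133.79°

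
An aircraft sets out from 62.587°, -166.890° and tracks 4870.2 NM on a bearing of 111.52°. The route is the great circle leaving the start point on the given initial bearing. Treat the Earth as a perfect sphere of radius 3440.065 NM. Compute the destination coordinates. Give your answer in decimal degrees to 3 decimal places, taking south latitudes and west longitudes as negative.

latitude -1.705°, longitude -100.032°

Angular distance δ = d/R = 4870.2 / 3440.065 = 1.415729 rad.
With φ₁ = 62.587° = 1.092349 rad and θ = 111.52° = 1.946391 rad:
Applying the spherical law of cosines for sides, sin φ₂ = sin φ₁ cos δ + cos φ₁ sin δ cos θ = -0.029757, so φ₂ = -1.705°.
For the longitude increment, Δλ = atan2( sin θ sin δ cos φ₁, cos δ − sin φ₁ sin φ₂ ) = atan2(0.423167, 0.180862) = 66.858°.
λ₂ = λ₁ + Δλ = -100.032°.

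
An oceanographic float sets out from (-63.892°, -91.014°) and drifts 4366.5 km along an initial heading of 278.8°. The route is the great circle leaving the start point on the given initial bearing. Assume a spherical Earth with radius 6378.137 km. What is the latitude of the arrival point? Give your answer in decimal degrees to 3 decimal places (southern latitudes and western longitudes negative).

latitude -40.772°

Central angle δ = d/R = 0.684604 rad.
Start latitude φ₁ = -1.115126 rad; initial bearing θ = 4.865978 rad.
Applying the spherical law of cosines for sides, sin φ₂ = sin φ₁ cos δ + cos φ₁ sin δ cos θ = -0.653054, so φ₂ = -40.772°.
Then Δλ = atan2(-0.275006, 0.188249) = -0.970530 rad, from sin θ sin δ cos φ₁ over cos δ − sin φ₁ sin φ₂.
λ₂ = λ₁ + Δλ = -146.621°.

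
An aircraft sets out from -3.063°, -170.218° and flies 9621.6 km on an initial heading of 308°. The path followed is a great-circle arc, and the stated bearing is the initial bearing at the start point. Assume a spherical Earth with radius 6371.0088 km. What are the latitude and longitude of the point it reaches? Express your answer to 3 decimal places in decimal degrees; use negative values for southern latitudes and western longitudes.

Central angle δ = d/R = 1.510216 rad.
With φ₁ = -3.063° = -0.053459 rad and θ = 308° = 5.375614 rad:
Applying the spherical law of cosines for sides, sin φ₂ = sin φ₁ cos δ + cos φ₁ sin δ cos θ = 0.610419, so φ₂ = 37.620°.
For the longitude increment, Δλ = atan2( sin θ sin δ cos φ₁, cos δ − sin φ₁ sin φ₂ ) = atan2(-0.785442, 0.093160) = -83.236°.
λ₂ = -170.218° + -83.236° = -253.454°, normalized to (−180°, 180°] → 106.546°.

latitude 37.620°, longitude 106.546°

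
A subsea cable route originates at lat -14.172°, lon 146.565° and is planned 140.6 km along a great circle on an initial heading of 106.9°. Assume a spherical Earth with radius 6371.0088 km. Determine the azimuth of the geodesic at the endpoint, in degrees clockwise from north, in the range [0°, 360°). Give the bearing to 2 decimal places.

final bearing 106.59°

The arc subtends δ = 140.6/6371.0088 = 0.022069 rad at the centre.
Start latitude φ₁ = -0.247348 rad; initial bearing θ = 1.865757 rad.
sin φ₂ = sin φ₁ cos δ + cos φ₁ sin δ cos θ = (-0.244834)(0.999756) + (0.969565)(0.022067)(-0.290702) = -0.250994
φ₂ = asin(-0.250994) = -0.253707 rad = -14.536°.
Then Δλ = atan2(0.020471, 0.938305) = 0.021814 rad, from sin θ sin δ cos φ₁ over cos δ − sin φ₁ sin φ₂.
λ₂ = 146.565° + 1.250° = 147.815°.
The forward bearing on arrival equals the back-azimuth from the destination plus 180°.
Back-azimuth from P₂ (-14.54°, 147.81°) to P₁ (-14.17°, 146.56°), with Δλ' = λ₁ − λ₂ = -1.25°: atan2( sin Δλ' cos φ₁ , cos φ₂ sin φ₁ − sin φ₂ cos φ₁ cos Δλ' ) = 286.59°.
Final bearing = (286.59° + 180°) mod 360° = 106.59°.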